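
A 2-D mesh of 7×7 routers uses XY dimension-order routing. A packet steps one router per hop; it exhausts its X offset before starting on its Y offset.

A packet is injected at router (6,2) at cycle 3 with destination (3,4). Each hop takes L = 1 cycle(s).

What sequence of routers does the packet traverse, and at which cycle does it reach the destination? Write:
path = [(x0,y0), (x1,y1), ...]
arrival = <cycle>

t=3: at (6,2)
t=4: at (5,2) after W
t=5: at (4,2) after W
t=6: at (3,2) after W
t=7: at (3,3) after N
t=8: at (3,4) after N

path = [(6,2), (5,2), (4,2), (3,2), (3,3), (3,4)]
arrival = 8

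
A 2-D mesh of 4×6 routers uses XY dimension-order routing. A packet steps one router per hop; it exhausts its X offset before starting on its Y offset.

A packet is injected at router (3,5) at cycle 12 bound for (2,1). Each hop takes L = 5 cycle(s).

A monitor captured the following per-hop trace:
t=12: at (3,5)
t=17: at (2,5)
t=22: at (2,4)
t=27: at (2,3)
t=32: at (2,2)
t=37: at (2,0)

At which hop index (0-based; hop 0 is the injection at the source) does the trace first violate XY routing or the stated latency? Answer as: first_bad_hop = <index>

first_bad_hop = 5

hop 1: step (-1,+0), +5 cyc — ok
hop 2: step (+0,-1), +5 cyc — ok
hop 3: step (+0,-1), +5 cyc — ok
hop 4: step (+0,-1), +5 cyc — ok
hop 5: step (+0,-2), +5 cyc — BAD: non-unit step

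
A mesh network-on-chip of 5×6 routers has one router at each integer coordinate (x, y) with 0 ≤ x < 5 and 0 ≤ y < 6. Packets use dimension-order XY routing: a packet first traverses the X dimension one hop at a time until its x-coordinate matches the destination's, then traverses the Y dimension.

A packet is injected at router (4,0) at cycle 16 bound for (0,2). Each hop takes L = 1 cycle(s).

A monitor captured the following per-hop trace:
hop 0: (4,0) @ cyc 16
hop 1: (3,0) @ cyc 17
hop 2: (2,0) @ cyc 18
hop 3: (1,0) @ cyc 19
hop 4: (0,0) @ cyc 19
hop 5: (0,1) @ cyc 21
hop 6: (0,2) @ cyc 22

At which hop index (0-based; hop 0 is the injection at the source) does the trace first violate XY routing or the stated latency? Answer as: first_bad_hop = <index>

first_bad_hop = 4

hop 1: step (-1,+0), +1 cyc — ok
hop 2: step (-1,+0), +1 cyc — ok
hop 3: step (-1,+0), +1 cyc — ok
hop 4: step (-1,+0), +0 cyc — BAD: Δcyc=0≠L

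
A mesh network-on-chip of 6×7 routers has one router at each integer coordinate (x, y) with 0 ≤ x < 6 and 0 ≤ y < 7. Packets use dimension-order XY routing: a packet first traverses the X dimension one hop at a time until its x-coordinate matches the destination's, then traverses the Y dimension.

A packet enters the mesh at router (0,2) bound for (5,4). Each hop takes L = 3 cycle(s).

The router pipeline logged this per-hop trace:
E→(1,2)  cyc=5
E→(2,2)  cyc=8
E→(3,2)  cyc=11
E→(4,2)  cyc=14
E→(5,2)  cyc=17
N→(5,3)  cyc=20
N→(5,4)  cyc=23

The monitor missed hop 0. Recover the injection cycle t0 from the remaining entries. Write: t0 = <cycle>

t0 = 2

At hop 1 the cycle is 5; in general cyc_k = t0 + kL.
t0 = cyc[1] − L = 5 − 3 = 2.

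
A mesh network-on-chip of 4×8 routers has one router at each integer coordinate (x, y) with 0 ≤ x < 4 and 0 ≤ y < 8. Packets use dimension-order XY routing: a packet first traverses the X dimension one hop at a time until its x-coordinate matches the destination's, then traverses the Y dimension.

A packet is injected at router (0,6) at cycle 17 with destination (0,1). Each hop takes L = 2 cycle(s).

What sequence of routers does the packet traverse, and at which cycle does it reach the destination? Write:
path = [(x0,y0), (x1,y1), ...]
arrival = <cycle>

t=17: at (0,6)
t=19: at (0,5) after S
t=21: at (0,4) after S
t=23: at (0,3) after S
t=25: at (0,2) after S
t=27: at (0,1) after S

path = [(0,6), (0,5), (0,4), (0,3), (0,2), (0,1)]
arrival = 27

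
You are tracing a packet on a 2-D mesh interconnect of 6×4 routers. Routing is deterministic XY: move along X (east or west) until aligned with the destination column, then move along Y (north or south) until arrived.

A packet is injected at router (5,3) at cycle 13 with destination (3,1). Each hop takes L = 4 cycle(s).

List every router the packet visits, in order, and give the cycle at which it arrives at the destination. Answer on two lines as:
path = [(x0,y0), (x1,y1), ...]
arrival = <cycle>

hop 0: (5,3) @ cyc 13
hop 1: (4,3) @ cyc 17  [W]
hop 2: (3,3) @ cyc 21  [W]
hop 3: (3,2) @ cyc 25  [S]
hop 4: (3,1) @ cyc 29  [S]

path = [(5,3), (4,3), (3,3), (3,2), (3,1)]
arrival = 29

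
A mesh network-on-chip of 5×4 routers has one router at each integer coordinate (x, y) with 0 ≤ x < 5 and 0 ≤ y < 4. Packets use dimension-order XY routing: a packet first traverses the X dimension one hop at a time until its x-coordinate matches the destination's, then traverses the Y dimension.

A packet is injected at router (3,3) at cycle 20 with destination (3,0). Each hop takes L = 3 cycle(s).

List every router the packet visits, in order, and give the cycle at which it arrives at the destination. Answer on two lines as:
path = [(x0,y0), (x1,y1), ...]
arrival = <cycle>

path = [(3,3), (3,2), (3,1), (3,0)]
arrival = 29

#0 — 3,3 | c20
#1 — 3,2 | c23 | S
#2 — 3,1 | c26 | S
#3 — 3,0 | c29 | S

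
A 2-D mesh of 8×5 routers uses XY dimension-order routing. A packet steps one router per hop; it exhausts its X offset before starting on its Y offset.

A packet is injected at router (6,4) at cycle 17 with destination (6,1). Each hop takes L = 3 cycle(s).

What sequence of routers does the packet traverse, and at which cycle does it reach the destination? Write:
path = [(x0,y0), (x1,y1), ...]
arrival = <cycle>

path = [(6,4), (6,3), (6,2), (6,1)]
arrival = 26

hop 0: (6,4) @ cyc 17
hop 1: (6,3) @ cyc 20  [S]
hop 2: (6,2) @ cyc 23  [S]
hop 3: (6,1) @ cyc 26  [S]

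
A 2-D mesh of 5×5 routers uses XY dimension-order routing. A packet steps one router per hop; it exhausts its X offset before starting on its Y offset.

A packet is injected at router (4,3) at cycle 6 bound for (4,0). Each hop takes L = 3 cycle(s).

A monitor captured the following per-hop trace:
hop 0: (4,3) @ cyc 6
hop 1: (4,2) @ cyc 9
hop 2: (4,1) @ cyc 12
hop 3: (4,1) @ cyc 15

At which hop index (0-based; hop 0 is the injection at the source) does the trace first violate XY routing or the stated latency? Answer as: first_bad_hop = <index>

check 1→ d=(0,-1) cyc+3: ok
check 2→ d=(0,-1) cyc+3: ok
check 3→ d=(0,0) cyc+3: BAD: non-unit step

first_bad_hop = 3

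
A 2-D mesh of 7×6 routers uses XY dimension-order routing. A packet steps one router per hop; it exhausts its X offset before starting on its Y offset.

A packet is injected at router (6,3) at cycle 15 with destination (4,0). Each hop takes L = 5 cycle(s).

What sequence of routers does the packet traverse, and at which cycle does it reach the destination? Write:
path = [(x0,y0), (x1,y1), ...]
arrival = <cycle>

path = [(6,3), (5,3), (4,3), (4,2), (4,1), (4,0)]
arrival = 40

#0 — 6,3 | c15
#1 — 5,3 | c20 | W
#2 — 4,3 | c25 | W
#3 — 4,2 | c30 | S
#4 — 4,1 | c35 | S
#5 — 4,0 | c40 | S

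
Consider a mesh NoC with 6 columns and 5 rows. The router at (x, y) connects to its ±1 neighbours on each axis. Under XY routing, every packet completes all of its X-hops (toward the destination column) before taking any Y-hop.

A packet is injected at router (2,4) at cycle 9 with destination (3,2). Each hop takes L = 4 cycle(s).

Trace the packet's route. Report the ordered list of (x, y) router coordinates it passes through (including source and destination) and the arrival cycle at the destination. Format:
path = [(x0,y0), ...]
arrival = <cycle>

hop 0: (2,4) @ cyc 9
hop 1: (3,4) @ cyc 13  [E]
hop 2: (3,3) @ cyc 17  [S]
hop 3: (3,2) @ cyc 21  [S]

path = [(2,4), (3,4), (3,3), (3,2)]
arrival = 21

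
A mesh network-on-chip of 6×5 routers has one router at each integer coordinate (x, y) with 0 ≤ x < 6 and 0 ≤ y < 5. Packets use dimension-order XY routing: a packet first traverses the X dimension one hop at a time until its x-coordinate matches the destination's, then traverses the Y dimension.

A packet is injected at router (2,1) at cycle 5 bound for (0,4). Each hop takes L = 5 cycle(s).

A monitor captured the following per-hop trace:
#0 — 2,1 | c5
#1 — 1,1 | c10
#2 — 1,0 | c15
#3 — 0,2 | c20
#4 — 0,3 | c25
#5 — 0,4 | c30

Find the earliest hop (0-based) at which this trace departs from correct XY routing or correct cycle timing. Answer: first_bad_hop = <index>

[1] (-1,+0) / 5c ⇒ ok
[2] (+0,-1) / 5c ⇒ BAD: Y-move but x=1≠0

first_bad_hop = 2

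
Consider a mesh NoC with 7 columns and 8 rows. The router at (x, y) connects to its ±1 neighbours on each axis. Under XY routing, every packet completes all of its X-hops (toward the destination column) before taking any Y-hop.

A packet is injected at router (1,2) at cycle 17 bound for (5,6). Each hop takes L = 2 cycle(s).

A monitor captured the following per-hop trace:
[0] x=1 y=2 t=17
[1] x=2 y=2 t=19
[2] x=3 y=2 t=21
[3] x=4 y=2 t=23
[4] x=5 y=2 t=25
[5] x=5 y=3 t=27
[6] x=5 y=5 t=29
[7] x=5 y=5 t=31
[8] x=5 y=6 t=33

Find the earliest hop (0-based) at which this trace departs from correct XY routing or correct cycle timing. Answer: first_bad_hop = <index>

  1: Δx=+1 Δy=+0 Δt=2 [ok]
  2: Δx=+1 Δy=+0 Δt=2 [ok]
  3: Δx=+1 Δy=+0 Δt=2 [ok]
  4: Δx=+1 Δy=+0 Δt=2 [ok]
  5: Δx=+0 Δy=+1 Δt=2 [ok]
  6: Δx=+0 Δy=+2 Δt=2 [BAD: non-unit step]

first_bad_hop = 6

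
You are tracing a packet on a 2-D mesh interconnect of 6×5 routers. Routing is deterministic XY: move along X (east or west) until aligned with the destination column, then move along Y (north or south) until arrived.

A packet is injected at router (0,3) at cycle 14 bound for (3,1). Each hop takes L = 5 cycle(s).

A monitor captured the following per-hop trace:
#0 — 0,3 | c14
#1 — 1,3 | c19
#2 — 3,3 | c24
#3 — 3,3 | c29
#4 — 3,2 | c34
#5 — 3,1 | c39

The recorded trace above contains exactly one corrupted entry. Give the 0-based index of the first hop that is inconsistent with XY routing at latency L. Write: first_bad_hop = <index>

first_bad_hop = 2

check 1→ d=(1,0) cyc+5: ok
check 2→ d=(2,0) cyc+5: BAD: non-unit step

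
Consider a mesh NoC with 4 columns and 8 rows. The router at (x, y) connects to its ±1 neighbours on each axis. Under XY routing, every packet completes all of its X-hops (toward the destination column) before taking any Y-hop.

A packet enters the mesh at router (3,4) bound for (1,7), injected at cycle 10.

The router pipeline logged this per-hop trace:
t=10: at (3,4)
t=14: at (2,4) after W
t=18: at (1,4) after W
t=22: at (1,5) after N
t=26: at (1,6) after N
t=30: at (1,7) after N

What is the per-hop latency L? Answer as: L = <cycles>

From hop 0 (10) to hop 1 (14): +4 cycles.
One hop costs L cycles, so L = 4.

L = 4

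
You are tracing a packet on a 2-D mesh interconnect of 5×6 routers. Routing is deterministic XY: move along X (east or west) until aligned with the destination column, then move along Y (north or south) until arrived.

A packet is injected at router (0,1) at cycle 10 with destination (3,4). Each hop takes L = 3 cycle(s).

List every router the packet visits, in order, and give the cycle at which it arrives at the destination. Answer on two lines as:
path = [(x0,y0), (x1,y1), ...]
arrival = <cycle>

t=10: at (0,1)
t=13: at (1,1) after E
t=16: at (2,1) after E
t=19: at (3,1) after E
t=22: at (3,2) after N
t=25: at (3,3) after N
t=28: at (3,4) after N

path = [(0,1), (1,1), (2,1), (3,1), (3,2), (3,3), (3,4)]
arrival = 28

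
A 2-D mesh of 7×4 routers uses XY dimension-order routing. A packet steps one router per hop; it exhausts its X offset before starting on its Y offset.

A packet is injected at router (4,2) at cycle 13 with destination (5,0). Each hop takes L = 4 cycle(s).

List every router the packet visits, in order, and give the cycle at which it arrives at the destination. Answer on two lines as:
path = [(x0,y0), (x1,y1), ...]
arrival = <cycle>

path = [(4,2), (5,2), (5,1), (5,0)]
arrival = 25

  0. router=(4,2) cycle=13 (inject)
  1. router=(5,2) cycle=17 dir=E
  2. router=(5,1) cycle=21 dir=S
  3. router=(5,0) cycle=25 dir=S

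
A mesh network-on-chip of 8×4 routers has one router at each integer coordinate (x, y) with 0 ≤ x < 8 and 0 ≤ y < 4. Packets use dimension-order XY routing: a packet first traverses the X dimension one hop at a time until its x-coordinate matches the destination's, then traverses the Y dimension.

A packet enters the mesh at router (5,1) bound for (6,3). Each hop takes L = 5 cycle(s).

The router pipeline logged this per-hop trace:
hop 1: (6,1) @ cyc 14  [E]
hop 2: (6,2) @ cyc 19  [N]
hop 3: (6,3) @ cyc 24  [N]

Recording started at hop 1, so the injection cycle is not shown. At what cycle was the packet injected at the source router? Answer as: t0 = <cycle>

t0 = 9

At hop 1 the cycle is 14; in general cyc_k = t0 + kL.
Therefore t0 = 14 − L = 9.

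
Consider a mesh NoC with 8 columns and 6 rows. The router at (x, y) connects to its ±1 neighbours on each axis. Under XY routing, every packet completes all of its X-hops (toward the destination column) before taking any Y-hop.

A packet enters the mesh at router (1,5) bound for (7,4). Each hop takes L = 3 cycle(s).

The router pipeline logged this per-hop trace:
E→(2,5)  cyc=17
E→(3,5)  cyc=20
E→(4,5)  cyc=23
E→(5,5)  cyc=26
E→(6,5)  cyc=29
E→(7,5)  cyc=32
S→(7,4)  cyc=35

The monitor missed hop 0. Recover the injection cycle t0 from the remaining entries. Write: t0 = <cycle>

cyc[1] = 17 and cyc[k] = t0 + k·L for every k.
t0 = cyc[1] − L = 17 − 3 = 14.

t0 = 14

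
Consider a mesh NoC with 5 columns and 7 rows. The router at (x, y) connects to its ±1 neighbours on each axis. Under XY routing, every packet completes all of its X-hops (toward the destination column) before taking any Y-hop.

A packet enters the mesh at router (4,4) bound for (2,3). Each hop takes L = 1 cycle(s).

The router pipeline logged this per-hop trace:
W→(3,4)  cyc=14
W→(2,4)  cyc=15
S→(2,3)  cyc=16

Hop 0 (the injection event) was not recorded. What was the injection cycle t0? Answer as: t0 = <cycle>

t0 = 13

At hop 1 the cycle is 14; in general cyc_k = t0 + kL.
t0 = cyc[1] − L = 14 − 1 = 13.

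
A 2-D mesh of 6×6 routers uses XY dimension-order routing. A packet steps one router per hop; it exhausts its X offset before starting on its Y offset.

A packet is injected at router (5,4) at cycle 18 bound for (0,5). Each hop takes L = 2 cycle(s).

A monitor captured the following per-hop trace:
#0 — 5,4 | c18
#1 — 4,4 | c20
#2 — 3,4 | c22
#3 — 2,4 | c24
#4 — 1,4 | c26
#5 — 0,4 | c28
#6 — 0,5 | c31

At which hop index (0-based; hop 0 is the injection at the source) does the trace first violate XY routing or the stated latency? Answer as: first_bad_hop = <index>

first_bad_hop = 6

check 1→ d=(-1,0) cyc+2: ok
check 2→ d=(-1,0) cyc+2: ok
check 3→ d=(-1,0) cyc+2: ok
check 4→ d=(-1,0) cyc+2: ok
check 5→ d=(-1,0) cyc+2: ok
check 6→ d=(0,1) cyc+3: BAD: Δcyc=3≠L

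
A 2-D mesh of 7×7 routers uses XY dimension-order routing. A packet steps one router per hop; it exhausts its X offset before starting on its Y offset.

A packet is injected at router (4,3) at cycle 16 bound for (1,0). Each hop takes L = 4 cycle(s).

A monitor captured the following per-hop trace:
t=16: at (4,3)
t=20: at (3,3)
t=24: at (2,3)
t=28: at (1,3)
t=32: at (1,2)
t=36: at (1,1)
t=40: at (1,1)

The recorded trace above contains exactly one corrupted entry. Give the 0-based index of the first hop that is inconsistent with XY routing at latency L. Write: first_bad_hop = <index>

  1: Δx=-1 Δy=+0 Δt=4 [ok]
  2: Δx=-1 Δy=+0 Δt=4 [ok]
  3: Δx=-1 Δy=+0 Δt=4 [ok]
  4: Δx=+0 Δy=-1 Δt=4 [ok]
  5: Δx=+0 Δy=-1 Δt=4 [ok]
  6: Δx=+0 Δy=+0 Δt=4 [BAD: non-unit step]

first_bad_hop = 6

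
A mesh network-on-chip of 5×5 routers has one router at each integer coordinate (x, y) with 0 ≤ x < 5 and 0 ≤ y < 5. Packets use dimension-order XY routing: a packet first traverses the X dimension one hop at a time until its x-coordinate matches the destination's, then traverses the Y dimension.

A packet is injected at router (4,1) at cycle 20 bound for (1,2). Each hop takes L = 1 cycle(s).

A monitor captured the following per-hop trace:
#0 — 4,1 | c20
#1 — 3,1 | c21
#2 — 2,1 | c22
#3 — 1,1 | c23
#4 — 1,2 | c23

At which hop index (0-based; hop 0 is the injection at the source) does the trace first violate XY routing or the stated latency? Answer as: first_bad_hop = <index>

hop 1: step (-1,+0), +1 cyc — ok
hop 2: step (-1,+0), +1 cyc — ok
hop 3: step (-1,+0), +1 cyc — ok
hop 4: step (+0,+1), +0 cyc — BAD: Δcyc=0≠L

first_bad_hop = 4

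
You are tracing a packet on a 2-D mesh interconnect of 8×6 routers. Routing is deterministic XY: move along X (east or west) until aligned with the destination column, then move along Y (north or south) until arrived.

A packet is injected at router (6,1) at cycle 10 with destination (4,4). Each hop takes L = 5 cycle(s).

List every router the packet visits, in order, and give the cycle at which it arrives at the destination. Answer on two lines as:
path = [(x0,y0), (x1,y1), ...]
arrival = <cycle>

path = [(6,1), (5,1), (4,1), (4,2), (4,3), (4,4)]
arrival = 35

  0. router=(6,1) cycle=10 (inject)
  1. router=(5,1) cycle=15 dir=W
  2. router=(4,1) cycle=20 dir=W
  3. router=(4,2) cycle=25 dir=N
  4. router=(4,3) cycle=30 dir=N
  5. router=(4,4) cycle=35 dir=N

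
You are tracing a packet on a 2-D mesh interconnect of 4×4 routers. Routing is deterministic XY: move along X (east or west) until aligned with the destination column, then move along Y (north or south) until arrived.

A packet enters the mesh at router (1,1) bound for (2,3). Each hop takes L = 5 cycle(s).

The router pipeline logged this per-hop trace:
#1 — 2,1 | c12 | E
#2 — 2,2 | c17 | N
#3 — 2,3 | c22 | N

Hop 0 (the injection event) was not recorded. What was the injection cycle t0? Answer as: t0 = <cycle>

t0 = 7

At hop 1 the cycle is 12; in general cyc_k = t0 + kL.
So t0 = 12 − 1·5 = 7.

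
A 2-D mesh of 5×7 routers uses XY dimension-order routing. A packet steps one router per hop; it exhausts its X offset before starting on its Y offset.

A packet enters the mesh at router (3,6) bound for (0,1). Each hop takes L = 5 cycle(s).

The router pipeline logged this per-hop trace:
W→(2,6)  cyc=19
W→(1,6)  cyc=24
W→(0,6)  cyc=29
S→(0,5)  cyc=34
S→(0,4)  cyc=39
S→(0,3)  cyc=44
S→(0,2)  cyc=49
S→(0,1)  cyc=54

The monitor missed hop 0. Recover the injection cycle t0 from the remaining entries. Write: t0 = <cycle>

t0 = 14

At hop 1 the cycle is 19; in general cyc_k = t0 + kL.
So t0 = 19 − 1·5 = 14.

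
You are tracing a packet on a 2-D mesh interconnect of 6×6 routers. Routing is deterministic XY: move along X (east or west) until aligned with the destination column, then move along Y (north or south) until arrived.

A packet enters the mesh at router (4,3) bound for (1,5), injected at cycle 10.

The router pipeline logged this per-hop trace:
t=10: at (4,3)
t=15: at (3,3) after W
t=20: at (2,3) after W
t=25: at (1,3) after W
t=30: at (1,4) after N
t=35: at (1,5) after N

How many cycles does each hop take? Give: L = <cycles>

L = 5

From hop 0 (10) to hop 1 (15): +5 cycles.
That increment is L by definition: L = 5.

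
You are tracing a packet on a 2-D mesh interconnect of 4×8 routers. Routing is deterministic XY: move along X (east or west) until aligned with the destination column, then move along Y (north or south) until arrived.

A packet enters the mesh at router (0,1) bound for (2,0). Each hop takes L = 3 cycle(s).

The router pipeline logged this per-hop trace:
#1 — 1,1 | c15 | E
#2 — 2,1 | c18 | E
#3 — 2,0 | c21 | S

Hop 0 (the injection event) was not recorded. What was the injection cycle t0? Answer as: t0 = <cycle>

cyc[1] = 15 and cyc[k] = t0 + k·L for every k.
So t0 = 15 − 1·3 = 12.

t0 = 12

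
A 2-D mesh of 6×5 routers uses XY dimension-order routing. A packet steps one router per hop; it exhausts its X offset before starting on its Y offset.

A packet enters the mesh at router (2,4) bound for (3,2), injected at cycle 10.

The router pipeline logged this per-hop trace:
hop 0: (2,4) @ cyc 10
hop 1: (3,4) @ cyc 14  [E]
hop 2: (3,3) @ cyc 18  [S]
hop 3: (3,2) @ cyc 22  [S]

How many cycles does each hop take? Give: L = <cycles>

L = 4

Between hops 0 and 1 the cycle counter advances 14 − 10 = 4.
That increment is L by definition: L = 4.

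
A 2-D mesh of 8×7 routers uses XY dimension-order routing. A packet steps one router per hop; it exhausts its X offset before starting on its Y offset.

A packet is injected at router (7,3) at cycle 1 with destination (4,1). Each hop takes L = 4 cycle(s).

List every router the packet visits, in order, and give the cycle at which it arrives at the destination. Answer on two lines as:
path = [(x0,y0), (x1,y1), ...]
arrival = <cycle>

t=1: at (7,3)
t=5: at (6,3) after W
t=9: at (5,3) after W
t=13: at (4,3) after W
t=17: at (4,2) after S
t=21: at (4,1) after S

path = [(7,3), (6,3), (5,3), (4,3), (4,2), (4,1)]
arrival = 21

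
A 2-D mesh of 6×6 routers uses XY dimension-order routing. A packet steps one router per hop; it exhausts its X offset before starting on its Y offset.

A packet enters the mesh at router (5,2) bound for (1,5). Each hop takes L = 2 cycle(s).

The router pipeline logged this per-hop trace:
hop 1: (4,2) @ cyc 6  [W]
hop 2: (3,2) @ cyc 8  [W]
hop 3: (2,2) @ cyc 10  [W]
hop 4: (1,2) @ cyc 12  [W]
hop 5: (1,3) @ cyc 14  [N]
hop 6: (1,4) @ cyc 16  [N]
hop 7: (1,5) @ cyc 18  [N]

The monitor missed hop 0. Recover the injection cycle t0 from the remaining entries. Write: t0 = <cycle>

t0 = 4

At hop 1 the cycle is 6; in general cyc_k = t0 + kL.
t0 = cyc[1] − L = 6 − 2 = 4.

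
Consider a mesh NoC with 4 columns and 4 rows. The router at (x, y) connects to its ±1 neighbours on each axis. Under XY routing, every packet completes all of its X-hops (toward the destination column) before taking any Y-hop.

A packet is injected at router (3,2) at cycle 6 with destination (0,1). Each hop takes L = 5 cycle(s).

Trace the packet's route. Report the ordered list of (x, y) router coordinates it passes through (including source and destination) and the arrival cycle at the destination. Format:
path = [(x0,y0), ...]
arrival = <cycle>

path = [(3,2), (2,2), (1,2), (0,2), (0,1)]
arrival = 26

hop 0: (3,2) @ cyc 6
hop 1: (2,2) @ cyc 11  [W]
hop 2: (1,2) @ cyc 16  [W]
hop 3: (0,2) @ cyc 21  [W]
hop 4: (0,1) @ cyc 26  [S]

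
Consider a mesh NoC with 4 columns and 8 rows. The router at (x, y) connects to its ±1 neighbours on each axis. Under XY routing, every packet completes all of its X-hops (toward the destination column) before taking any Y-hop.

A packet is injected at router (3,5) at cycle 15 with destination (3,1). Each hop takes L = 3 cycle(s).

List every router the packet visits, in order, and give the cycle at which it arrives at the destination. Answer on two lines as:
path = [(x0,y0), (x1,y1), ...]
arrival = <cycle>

t=15: at (3,5)
t=18: at (3,4) after S
t=21: at (3,3) after S
t=24: at (3,2) after S
t=27: at (3,1) after S

path = [(3,5), (3,4), (3,3), (3,2), (3,1)]
arrival = 27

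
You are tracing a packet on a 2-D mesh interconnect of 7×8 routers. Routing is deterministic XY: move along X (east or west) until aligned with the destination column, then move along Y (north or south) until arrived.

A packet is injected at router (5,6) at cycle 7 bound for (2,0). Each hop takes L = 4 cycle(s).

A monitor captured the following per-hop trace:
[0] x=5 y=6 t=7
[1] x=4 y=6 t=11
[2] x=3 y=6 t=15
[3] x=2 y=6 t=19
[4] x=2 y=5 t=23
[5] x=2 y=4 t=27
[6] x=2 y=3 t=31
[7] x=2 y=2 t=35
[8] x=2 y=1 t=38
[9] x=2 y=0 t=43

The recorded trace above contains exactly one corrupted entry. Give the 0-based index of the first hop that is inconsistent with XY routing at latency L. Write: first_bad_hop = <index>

hop 1: step (-1,+0), +4 cyc — ok
hop 2: step (-1,+0), +4 cyc — ok
hop 3: step (-1,+0), +4 cyc — ok
hop 4: step (+0,-1), +4 cyc — ok
hop 5: step (+0,-1), +4 cyc — ok
hop 6: step (+0,-1), +4 cyc — ok
hop 7: step (+0,-1), +4 cyc — ok
hop 8: step (+0,-1), +3 cyc — BAD: Δcyc=3≠L

first_bad_hop = 8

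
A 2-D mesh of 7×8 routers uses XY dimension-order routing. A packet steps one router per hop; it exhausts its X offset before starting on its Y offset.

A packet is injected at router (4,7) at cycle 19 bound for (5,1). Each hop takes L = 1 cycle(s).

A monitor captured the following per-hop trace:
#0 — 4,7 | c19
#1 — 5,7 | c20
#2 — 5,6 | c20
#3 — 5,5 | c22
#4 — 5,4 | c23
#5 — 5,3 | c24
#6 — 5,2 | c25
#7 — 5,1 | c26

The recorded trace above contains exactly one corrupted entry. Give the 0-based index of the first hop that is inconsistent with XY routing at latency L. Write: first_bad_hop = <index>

hop 1: step (+1,+0), +1 cyc — ok
hop 2: step (+0,-1), +0 cyc — BAD: Δcyc=0≠L

first_bad_hop = 2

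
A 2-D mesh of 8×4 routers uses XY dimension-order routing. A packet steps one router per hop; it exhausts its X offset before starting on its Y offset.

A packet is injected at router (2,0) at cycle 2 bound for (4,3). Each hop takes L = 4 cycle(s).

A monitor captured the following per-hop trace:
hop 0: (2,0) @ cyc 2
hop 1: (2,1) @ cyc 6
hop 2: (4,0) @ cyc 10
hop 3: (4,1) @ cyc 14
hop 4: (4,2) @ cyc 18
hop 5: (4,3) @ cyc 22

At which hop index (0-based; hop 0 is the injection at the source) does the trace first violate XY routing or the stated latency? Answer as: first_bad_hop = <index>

first_bad_hop = 1

[1] (+0,+1) / 4c ⇒ BAD: Y-move but x=2≠4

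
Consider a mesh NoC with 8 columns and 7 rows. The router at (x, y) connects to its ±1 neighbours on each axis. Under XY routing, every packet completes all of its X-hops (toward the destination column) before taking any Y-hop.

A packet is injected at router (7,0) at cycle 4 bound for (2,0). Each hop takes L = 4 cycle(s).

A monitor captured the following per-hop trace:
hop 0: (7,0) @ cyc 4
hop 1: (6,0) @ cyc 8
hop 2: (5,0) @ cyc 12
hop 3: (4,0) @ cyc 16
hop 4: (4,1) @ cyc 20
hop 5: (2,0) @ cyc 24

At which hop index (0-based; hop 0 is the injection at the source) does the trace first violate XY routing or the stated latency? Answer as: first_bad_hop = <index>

first_bad_hop = 4

[1] (-1,+0) / 4c ⇒ ok
[2] (-1,+0) / 4c ⇒ ok
[3] (-1,+0) / 4c ⇒ ok
[4] (+0,+1) / 4c ⇒ BAD: Y-move but x=4≠2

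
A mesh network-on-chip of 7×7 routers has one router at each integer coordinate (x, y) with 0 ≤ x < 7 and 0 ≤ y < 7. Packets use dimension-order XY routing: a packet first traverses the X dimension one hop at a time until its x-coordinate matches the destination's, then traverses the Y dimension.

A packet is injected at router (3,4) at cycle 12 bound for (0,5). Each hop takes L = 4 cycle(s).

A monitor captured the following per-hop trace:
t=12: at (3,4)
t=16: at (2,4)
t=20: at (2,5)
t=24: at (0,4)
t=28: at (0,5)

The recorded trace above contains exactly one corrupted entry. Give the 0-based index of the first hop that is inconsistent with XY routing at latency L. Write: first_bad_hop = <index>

[1] (-1,+0) / 4c ⇒ ok
[2] (+0,+1) / 4c ⇒ BAD: Y-move but x=2≠0

first_bad_hop = 2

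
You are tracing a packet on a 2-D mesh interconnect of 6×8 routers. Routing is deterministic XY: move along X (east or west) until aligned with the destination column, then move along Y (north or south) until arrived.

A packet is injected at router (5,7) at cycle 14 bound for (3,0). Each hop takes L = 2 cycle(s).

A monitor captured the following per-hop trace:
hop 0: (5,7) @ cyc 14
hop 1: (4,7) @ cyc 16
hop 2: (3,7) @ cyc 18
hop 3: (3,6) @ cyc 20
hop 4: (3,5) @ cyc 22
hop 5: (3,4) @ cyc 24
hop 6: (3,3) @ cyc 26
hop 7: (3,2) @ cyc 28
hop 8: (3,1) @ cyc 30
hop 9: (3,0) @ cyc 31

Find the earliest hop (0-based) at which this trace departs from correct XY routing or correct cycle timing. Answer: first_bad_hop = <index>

check 1→ d=(-1,0) cyc+2: ok
check 2→ d=(-1,0) cyc+2: ok
check 3→ d=(0,-1) cyc+2: ok
check 4→ d=(0,-1) cyc+2: ok
check 5→ d=(0,-1) cyc+2: ok
check 6→ d=(0,-1) cyc+2: ok
check 7→ d=(0,-1) cyc+2: ok
check 8→ d=(0,-1) cyc+2: ok
check 9→ d=(0,-1) cyc+1: BAD: Δcyc=1≠L

first_bad_hop = 9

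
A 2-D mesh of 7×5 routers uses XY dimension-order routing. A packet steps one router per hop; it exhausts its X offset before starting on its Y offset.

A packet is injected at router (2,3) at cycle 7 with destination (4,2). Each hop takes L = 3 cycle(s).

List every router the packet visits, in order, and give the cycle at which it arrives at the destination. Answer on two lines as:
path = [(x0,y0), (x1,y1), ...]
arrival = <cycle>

path = [(2,3), (3,3), (4,3), (4,2)]
arrival = 16

  0. router=(2,3) cycle=7 (inject)
  1. router=(3,3) cycle=10 dir=E
  2. router=(4,3) cycle=13 dir=E
  3. router=(4,2) cycle=16 dir=S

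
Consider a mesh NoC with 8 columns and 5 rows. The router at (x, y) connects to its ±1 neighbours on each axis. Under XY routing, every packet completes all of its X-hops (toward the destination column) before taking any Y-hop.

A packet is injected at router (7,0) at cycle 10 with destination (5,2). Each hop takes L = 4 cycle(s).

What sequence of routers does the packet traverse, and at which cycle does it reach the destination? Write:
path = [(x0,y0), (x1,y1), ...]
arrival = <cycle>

  0. router=(7,0) cycle=10 (inject)
  1. router=(6,0) cycle=14 dir=W
  2. router=(5,0) cycle=18 dir=W
  3. router=(5,1) cycle=22 dir=N
  4. router=(5,2) cycle=26 dir=N

path = [(7,0), (6,0), (5,0), (5,1), (5,2)]
arrival = 26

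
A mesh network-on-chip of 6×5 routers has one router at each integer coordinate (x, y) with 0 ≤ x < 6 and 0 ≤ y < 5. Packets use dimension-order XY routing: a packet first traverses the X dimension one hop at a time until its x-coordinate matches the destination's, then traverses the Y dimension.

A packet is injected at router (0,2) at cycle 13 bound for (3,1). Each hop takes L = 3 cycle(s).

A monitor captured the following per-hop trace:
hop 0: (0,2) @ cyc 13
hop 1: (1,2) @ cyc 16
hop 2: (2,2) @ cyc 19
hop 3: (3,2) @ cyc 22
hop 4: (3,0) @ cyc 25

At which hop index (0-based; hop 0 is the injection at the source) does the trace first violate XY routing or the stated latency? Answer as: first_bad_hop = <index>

check 1→ d=(1,0) cyc+3: ok
check 2→ d=(1,0) cyc+3: ok
check 3→ d=(1,0) cyc+3: ok
check 4→ d=(0,-2) cyc+3: BAD: non-unit step

first_bad_hop = 4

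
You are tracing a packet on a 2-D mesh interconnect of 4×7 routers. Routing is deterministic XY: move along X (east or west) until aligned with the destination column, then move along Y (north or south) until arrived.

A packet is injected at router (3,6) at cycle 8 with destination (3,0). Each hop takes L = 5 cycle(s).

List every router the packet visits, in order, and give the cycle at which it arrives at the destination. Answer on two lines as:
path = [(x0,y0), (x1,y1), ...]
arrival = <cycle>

t=8: at (3,6)
t=13: at (3,5) after S
t=18: at (3,4) after S
t=23: at (3,3) after S
t=28: at (3,2) after S
t=33: at (3,1) after S
t=38: at (3,0) after S

path = [(3,6), (3,5), (3,4), (3,3), (3,2), (3,1), (3,0)]
arrival = 38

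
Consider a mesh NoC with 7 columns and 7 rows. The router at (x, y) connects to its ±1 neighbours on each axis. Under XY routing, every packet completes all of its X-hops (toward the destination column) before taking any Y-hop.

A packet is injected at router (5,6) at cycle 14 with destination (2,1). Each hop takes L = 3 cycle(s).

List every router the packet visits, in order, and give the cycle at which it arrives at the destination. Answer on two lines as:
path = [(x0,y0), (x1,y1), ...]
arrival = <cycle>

path = [(5,6), (4,6), (3,6), (2,6), (2,5), (2,4), (2,3), (2,2), (2,1)]
arrival = 38

src (5,6)  cyc=14
W→(4,6)  cyc=17
W→(3,6)  cyc=20
W→(2,6)  cyc=23
S→(2,5)  cyc=26
S→(2,4)  cyc=29
S→(2,3)  cyc=32
S→(2,2)  cyc=35
S→(2,1)  cyc=38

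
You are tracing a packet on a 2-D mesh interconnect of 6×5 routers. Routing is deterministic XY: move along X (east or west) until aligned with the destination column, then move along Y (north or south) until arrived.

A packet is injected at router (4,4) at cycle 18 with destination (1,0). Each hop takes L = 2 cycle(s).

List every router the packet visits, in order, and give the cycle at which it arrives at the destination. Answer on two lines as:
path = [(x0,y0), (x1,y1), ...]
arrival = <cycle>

path = [(4,4), (3,4), (2,4), (1,4), (1,3), (1,2), (1,1), (1,0)]
arrival = 32

[0] x=4 y=4 t=18
[1] x=3 y=4 t=20 →W
[2] x=2 y=4 t=22 →W
[3] x=1 y=4 t=24 →W
[4] x=1 y=3 t=26 →S
[5] x=1 y=2 t=28 →S
[6] x=1 y=1 t=30 →S
[7] x=1 y=0 t=32 →S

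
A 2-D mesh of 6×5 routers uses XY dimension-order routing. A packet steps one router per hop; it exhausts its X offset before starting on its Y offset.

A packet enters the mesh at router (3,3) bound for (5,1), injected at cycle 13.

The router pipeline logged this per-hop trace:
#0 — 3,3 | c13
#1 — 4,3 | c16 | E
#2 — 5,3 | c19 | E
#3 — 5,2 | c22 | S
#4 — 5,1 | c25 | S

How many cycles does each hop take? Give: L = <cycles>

L = 3

cyc[1] − cyc[0] = 16 − 13 = 3.
That increment is L by definition: L = 3.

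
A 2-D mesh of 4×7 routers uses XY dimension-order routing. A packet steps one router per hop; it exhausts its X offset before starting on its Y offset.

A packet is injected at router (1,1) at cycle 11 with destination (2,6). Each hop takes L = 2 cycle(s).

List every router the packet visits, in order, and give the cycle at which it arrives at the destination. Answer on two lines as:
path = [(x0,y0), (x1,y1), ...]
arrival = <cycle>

path = [(1,1), (2,1), (2,2), (2,3), (2,4), (2,5), (2,6)]
arrival = 23

  0. router=(1,1) cycle=11 (inject)
  1. router=(2,1) cycle=13 dir=E
  2. router=(2,2) cycle=15 dir=N
  3. router=(2,3) cycle=17 dir=N
  4. router=(2,4) cycle=19 dir=N
  5. router=(2,5) cycle=21 dir=N
  6. router=(2,6) cycle=23 dir=N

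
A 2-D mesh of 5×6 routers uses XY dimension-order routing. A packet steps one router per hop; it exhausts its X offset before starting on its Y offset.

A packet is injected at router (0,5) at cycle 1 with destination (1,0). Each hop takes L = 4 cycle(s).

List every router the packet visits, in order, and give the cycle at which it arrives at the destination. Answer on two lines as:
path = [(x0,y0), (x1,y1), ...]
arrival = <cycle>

path = [(0,5), (1,5), (1,4), (1,3), (1,2), (1,1), (1,0)]
arrival = 25

[0] x=0 y=5 t=1
[1] x=1 y=5 t=5 →E
[2] x=1 y=4 t=9 →S
[3] x=1 y=3 t=13 →S
[4] x=1 y=2 t=17 →S
[5] x=1 y=1 t=21 →S
[6] x=1 y=0 t=25 →S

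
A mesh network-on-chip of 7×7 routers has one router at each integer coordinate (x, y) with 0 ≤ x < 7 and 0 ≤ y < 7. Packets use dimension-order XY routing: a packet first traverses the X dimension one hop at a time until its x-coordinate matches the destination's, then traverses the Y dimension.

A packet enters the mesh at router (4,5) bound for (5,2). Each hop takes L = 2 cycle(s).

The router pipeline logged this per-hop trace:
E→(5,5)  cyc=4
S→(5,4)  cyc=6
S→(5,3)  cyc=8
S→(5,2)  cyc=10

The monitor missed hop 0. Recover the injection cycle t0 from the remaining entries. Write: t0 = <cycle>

Hop 1 reached at cycle 4; hop k is at t0 + k·L.
t0 = cyc[1] − L = 4 − 2 = 2.

t0 = 2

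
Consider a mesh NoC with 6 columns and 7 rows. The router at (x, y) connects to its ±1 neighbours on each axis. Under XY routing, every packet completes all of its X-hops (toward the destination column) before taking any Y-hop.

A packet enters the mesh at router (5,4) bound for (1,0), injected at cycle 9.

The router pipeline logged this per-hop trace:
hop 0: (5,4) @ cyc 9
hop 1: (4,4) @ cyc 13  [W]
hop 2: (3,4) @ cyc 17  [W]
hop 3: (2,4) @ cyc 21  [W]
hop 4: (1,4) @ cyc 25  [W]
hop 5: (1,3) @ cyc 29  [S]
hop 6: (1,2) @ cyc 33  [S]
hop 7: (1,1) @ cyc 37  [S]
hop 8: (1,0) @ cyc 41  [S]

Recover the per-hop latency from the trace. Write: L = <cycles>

From hop 0 (9) to hop 1 (13): +4 cycles.
One hop costs L cycles, so L = 4.

L = 4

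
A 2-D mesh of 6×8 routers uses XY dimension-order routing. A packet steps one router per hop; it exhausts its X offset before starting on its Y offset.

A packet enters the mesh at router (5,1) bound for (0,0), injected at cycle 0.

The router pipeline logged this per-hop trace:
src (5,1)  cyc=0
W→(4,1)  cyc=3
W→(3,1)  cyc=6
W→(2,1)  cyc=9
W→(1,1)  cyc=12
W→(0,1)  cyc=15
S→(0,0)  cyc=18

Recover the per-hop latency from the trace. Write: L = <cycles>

L = 3

cyc[1] − cyc[0] = 3 − 0 = 3.
One hop costs L cycles, so L = 3.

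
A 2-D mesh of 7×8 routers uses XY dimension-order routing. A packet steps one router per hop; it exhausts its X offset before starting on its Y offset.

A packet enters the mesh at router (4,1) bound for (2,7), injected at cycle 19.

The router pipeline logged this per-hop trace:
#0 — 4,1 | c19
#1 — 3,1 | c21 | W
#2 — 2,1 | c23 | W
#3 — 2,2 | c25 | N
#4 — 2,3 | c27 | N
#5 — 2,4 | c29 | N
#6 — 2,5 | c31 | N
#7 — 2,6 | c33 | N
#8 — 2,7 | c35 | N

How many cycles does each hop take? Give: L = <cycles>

Δcyc across hop 0→1: 21 − 19 = 2.
One hop costs L cycles, so L = 2.

L = 2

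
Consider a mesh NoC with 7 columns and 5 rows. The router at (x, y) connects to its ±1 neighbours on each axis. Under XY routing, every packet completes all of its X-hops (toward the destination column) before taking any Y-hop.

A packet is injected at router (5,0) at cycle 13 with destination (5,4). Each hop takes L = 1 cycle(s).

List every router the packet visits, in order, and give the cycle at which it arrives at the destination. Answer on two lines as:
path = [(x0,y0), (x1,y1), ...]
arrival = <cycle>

path = [(5,0), (5,1), (5,2), (5,3), (5,4)]
arrival = 17

hop 0: (5,0) @ cyc 13
hop 1: (5,1) @ cyc 14  [N]
hop 2: (5,2) @ cyc 15  [N]
hop 3: (5,3) @ cyc 16  [N]
hop 4: (5,4) @ cyc 17  [N]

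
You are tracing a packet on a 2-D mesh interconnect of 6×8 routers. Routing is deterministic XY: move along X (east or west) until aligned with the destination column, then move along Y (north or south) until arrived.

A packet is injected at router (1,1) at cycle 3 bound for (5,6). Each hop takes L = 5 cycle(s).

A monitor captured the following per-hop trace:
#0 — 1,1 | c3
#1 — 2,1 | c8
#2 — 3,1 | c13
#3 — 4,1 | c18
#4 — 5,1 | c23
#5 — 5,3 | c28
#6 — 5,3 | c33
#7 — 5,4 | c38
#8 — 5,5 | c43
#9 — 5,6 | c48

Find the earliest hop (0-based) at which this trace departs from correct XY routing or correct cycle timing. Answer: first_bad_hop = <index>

[1] (+1,+0) / 5c ⇒ ok
[2] (+1,+0) / 5c ⇒ ok
[3] (+1,+0) / 5c ⇒ ok
[4] (+1,+0) / 5c ⇒ ok
[5] (+0,+2) / 5c ⇒ BAD: non-unit step

first_bad_hop = 5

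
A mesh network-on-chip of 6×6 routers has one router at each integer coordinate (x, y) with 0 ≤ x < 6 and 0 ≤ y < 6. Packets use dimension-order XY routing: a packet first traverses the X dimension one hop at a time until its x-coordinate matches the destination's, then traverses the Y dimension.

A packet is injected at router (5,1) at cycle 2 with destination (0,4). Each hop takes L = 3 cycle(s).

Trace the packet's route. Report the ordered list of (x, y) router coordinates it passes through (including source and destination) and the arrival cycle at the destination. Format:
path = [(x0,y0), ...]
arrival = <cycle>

  0. router=(5,1) cycle=2 (inject)
  1. router=(4,1) cycle=5 dir=W
  2. router=(3,1) cycle=8 dir=W
  3. router=(2,1) cycle=11 dir=W
  4. router=(1,1) cycle=14 dir=W
  5. router=(0,1) cycle=17 dir=W
  6. router=(0,2) cycle=20 dir=N
  7. router=(0,3) cycle=23 dir=N
  8. router=(0,4) cycle=26 dir=N

path = [(5,1), (4,1), (3,1), (2,1), (1,1), (0,1), (0,2), (0,3), (0,4)]
arrival = 26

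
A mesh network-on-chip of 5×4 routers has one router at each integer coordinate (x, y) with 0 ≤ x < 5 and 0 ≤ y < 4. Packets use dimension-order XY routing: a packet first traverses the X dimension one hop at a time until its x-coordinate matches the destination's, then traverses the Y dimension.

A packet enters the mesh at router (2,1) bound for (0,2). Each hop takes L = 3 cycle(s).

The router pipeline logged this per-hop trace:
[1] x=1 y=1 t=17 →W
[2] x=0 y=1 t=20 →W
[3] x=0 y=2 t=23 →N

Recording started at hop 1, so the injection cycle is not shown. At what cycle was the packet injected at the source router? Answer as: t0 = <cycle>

t0 = 14

At hop 1 the cycle is 17; in general cyc_k = t0 + kL.
Therefore t0 = 17 − L = 14.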